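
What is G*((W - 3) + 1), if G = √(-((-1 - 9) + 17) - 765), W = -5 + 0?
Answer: -14*I*√193 ≈ -194.49*I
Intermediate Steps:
W = -5
G = 2*I*√193 (G = √(-(-10 + 17) - 765) = √(-1*7 - 765) = √(-7 - 765) = √(-772) = 2*I*√193 ≈ 27.785*I)
G*((W - 3) + 1) = (2*I*√193)*((-5 - 3) + 1) = (2*I*√193)*(-8 + 1) = (2*I*√193)*(-7) = -14*I*√193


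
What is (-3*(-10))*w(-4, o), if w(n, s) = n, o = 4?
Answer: -120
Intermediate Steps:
(-3*(-10))*w(-4, o) = -3*(-10)*(-4) = 30*(-4) = -120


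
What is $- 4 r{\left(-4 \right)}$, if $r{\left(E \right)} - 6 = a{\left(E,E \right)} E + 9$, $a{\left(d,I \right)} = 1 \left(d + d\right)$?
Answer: $-188$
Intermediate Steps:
$a{\left(d,I \right)} = 2 d$ ($a{\left(d,I \right)} = 1 \cdot 2 d = 2 d$)
$r{\left(E \right)} = 15 + 2 E^{2}$ ($r{\left(E \right)} = 6 + \left(2 E E + 9\right) = 6 + \left(2 E^{2} + 9\right) = 6 + \left(9 + 2 E^{2}\right) = 15 + 2 E^{2}$)
$- 4 r{\left(-4 \right)} = - 4 \left(15 + 2 \left(-4\right)^{2}\right) = - 4 \left(15 + 2 \cdot 16\right) = - 4 \left(15 + 32\right) = \left(-4\right) 47 = -188$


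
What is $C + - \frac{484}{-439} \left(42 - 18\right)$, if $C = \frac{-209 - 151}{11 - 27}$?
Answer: $\frac{42987}{878} \approx 48.96$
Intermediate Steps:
$C = \frac{45}{2}$ ($C = - \frac{360}{-16} = \left(-360\right) \left(- \frac{1}{16}\right) = \frac{45}{2} \approx 22.5$)
$C + - \frac{484}{-439} \left(42 - 18\right) = \frac{45}{2} + - \frac{484}{-439} \left(42 - 18\right) = \frac{45}{2} + \left(-484\right) \left(- \frac{1}{439}\right) \left(42 - 18\right) = \frac{45}{2} + \frac{484}{439} \cdot 24 = \frac{45}{2} + \frac{11616}{439} = \frac{42987}{878}$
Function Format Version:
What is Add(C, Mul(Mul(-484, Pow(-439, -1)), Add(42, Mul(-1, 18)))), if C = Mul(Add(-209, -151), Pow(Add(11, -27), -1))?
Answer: Rational(42987, 878) ≈ 48.960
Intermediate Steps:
C = Rational(45, 2) (C = Mul(-360, Pow(-16, -1)) = Mul(-360, Rational(-1, 16)) = Rational(45, 2) ≈ 22.500)
Add(C, Mul(Mul(-484, Pow(-439, -1)), Add(42, Mul(-1, 18)))) = Add(Rational(45, 2), Mul(Mul(-484, Pow(-439, -1)), Add(42, Mul(-1, 18)))) = Add(Rational(45, 2), Mul(Mul(-484, Rational(-1, 439)), Add(42, -18))) = Add(Rational(45, 2), Mul(Rational(484, 439), 24)) = Add(Rational(45, 2), Rational(11616, 439)) = Rational(42987, 878)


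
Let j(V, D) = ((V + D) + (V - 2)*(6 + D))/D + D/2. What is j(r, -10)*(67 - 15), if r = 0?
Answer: -1248/5 ≈ -249.60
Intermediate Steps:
j(V, D) = D/2 + (D + V + (-2 + V)*(6 + D))/D (j(V, D) = ((D + V) + (-2 + V)*(6 + D))/D + D*(½) = (D + V + (-2 + V)*(6 + D))/D + D/2 = D/2 + (D + V + (-2 + V)*(6 + D))/D)
j(r, -10)*(67 - 15) = (-1 + 0 + (½)*(-10) - 12/(-10) + 7*0/(-10))*(67 - 15) = (-1 + 0 - 5 - 12*(-⅒) + 7*0*(-⅒))*52 = (-1 + 0 - 5 + 6/5 + 0)*52 = -24/5*52 = -1248/5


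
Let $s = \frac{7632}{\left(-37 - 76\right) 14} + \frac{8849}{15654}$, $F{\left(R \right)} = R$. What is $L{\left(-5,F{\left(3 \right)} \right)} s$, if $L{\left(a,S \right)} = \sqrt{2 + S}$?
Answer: $- \frac{52736105 \sqrt{5}}{12382314} \approx -9.5234$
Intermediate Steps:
$s = - \frac{52736105}{12382314}$ ($s = \frac{7632}{\left(-113\right) 14} + 8849 \cdot \frac{1}{15654} = \frac{7632}{-1582} + \frac{8849}{15654} = 7632 \left(- \frac{1}{1582}\right) + \frac{8849}{15654} = - \frac{3816}{791} + \frac{8849}{15654} = - \frac{52736105}{12382314} \approx -4.259$)
$L{\left(-5,F{\left(3 \right)} \right)} s = \sqrt{2 + 3} \left(- \frac{52736105}{12382314}\right) = \sqrt{5} \left(- \frac{52736105}{12382314}\right) = - \frac{52736105 \sqrt{5}}{12382314}$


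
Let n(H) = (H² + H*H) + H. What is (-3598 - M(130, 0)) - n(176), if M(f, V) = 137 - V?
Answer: -65863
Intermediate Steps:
n(H) = H + 2*H² (n(H) = (H² + H²) + H = 2*H² + H = H + 2*H²)
(-3598 - M(130, 0)) - n(176) = (-3598 - (137 - 1*0)) - 176*(1 + 2*176) = (-3598 - (137 + 0)) - 176*(1 + 352) = (-3598 - 1*137) - 176*353 = (-3598 - 137) - 1*62128 = -3735 - 62128 = -65863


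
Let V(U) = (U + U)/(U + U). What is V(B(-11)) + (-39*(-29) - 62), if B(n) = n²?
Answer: 1070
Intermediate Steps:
V(U) = 1 (V(U) = (2*U)/((2*U)) = (2*U)*(1/(2*U)) = 1)
V(B(-11)) + (-39*(-29) - 62) = 1 + (-39*(-29) - 62) = 1 + (1131 - 62) = 1 + 1069 = 1070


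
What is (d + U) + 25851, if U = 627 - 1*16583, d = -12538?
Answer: -2643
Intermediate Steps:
U = -15956 (U = 627 - 16583 = -15956)
(d + U) + 25851 = (-12538 - 15956) + 25851 = -28494 + 25851 = -2643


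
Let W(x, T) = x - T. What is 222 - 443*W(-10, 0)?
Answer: 4652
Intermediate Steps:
222 - 443*W(-10, 0) = 222 - 443*(-10 - 1*0) = 222 - 443*(-10 + 0) = 222 - 443*(-10) = 222 + 4430 = 4652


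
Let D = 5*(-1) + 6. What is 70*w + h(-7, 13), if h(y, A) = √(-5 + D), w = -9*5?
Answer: -3150 + 2*I ≈ -3150.0 + 2.0*I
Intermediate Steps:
D = 1 (D = -5 + 6 = 1)
w = -45
h(y, A) = 2*I (h(y, A) = √(-5 + 1) = √(-4) = 2*I)
70*w + h(-7, 13) = 70*(-45) + 2*I = -3150 + 2*I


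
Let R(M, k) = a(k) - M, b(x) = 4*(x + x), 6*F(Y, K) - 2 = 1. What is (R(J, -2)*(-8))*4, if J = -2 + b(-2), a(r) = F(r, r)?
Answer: -592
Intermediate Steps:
F(Y, K) = 1/2 (F(Y, K) = 1/3 + (1/6)*1 = 1/3 + 1/6 = 1/2)
b(x) = 8*x (b(x) = 4*(2*x) = 8*x)
a(r) = 1/2
J = -18 (J = -2 + 8*(-2) = -2 - 16 = -18)
R(M, k) = 1/2 - M
(R(J, -2)*(-8))*4 = ((1/2 - 1*(-18))*(-8))*4 = ((1/2 + 18)*(-8))*4 = ((37/2)*(-8))*4 = -148*4 = -592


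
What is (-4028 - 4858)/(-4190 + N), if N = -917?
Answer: 8886/5107 ≈ 1.7400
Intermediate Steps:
(-4028 - 4858)/(-4190 + N) = (-4028 - 4858)/(-4190 - 917) = -8886/(-5107) = -8886*(-1/5107) = 8886/5107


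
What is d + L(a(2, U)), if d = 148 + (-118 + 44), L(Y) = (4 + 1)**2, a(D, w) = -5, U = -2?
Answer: 99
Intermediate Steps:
L(Y) = 25 (L(Y) = 5**2 = 25)
d = 74 (d = 148 - 74 = 74)
d + L(a(2, U)) = 74 + 25 = 99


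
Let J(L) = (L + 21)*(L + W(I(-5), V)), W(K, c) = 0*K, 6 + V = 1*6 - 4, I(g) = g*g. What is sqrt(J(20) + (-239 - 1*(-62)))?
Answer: sqrt(643) ≈ 25.357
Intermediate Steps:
I(g) = g**2
V = -4 (V = -6 + (1*6 - 4) = -6 + (6 - 4) = -6 + 2 = -4)
W(K, c) = 0
J(L) = L*(21 + L) (J(L) = (L + 21)*(L + 0) = (21 + L)*L = L*(21 + L))
sqrt(J(20) + (-239 - 1*(-62))) = sqrt(20*(21 + 20) + (-239 - 1*(-62))) = sqrt(20*41 + (-239 + 62)) = sqrt(820 - 177) = sqrt(643)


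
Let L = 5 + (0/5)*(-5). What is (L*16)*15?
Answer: 1200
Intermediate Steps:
L = 5 (L = 5 + (0*(⅕))*(-5) = 5 + 0*(-5) = 5 + 0 = 5)
(L*16)*15 = (5*16)*15 = 80*15 = 1200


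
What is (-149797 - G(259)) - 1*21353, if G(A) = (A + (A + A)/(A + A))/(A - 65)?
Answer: -16601680/97 ≈ -1.7115e+5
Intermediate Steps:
G(A) = (1 + A)/(-65 + A) (G(A) = (A + (2*A)/((2*A)))/(-65 + A) = (A + (2*A)*(1/(2*A)))/(-65 + A) = (A + 1)/(-65 + A) = (1 + A)/(-65 + A))
(-149797 - G(259)) - 1*21353 = (-149797 - (1 + 259)/(-65 + 259)) - 1*21353 = (-149797 - 260/194) - 21353 = (-149797 - 1*130/97) - 21353 = (-149797 - 130/97) - 21353 = -14530439/97 - 21353 = -16601680/97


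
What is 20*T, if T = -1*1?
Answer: -20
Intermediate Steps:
T = -1
20*T = 20*(-1) = -20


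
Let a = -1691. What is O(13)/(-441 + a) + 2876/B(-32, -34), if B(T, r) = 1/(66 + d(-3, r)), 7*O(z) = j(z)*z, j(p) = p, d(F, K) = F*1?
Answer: 208003811/1148 ≈ 1.8119e+5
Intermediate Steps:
d(F, K) = F
O(z) = z²/7 (O(z) = (z*z)/7 = z²/7)
B(T, r) = 1/63 (B(T, r) = 1/(66 - 3) = 1/63)
O(13)/(-441 + a) + 2876/B(-32, -34) = ((⅐)*13²)/(-441 - 1691) + 2876/(1/63) = ((⅐)*169)/(-2132) + 2876*63 = (169/7)*(-1/2132) + 181188 = -13/1148 + 181188 = 208003811/1148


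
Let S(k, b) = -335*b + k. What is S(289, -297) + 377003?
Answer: 476787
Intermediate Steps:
S(k, b) = k - 335*b
S(289, -297) + 377003 = (289 - 335*(-297)) + 377003 = (289 + 99495) + 377003 = 99784 + 377003 = 476787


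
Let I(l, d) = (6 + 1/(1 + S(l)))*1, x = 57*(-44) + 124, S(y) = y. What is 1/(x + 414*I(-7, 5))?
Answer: 1/31 ≈ 0.032258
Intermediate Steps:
x = -2384 (x = -2508 + 124 = -2384)
I(l, d) = 6 + 1/(1 + l) (I(l, d) = (6 + 1/(1 + l))*1 = 6 + 1/(1 + l))
1/(x + 414*I(-7, 5)) = 1/(-2384 + 414*((7 + 6*(-7))/(1 - 7))) = 1/(-2384 + 414*((7 - 42)/(-6))) = 1/(-2384 + 414*(-1/6*(-35))) = 1/(-2384 + 414*(35/6)) = 1/(-2384 + 2415) = 1/31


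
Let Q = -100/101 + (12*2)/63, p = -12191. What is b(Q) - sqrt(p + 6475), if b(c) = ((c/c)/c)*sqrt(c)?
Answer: I*(-sqrt(685083) - 1292*sqrt(1429))/646 ≈ -76.885*I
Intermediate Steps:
Q = -1292/2121 (Q = -100*1/101 + 24*(1/63) = -100/101 + 8/21 = -1292/2121 ≈ -0.60915)
b(c) = 1/sqrt(c) (b(c) = (1/c)*sqrt(c) = sqrt(c)/c = 1/sqrt(c))
b(Q) - sqrt(p + 6475) = 1/sqrt(-1292/2121) - sqrt(-12191 + 6475) = -I*sqrt(685083)/646 - sqrt(-5716) = -I*sqrt(685083)/646 - 2*I*sqrt(1429) = -2*I*sqrt(1429) - I*sqrt(685083)/646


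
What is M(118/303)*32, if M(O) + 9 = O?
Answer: -83488/303 ≈ -275.54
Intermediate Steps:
M(O) = -9 + O
M(118/303)*32 = (-9 + 118/303)*32 = -2609/303*32 = -83488/303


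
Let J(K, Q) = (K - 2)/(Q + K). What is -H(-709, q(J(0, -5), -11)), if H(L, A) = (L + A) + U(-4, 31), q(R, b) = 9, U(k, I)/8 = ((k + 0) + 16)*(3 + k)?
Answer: 796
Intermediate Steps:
U(k, I) = 8*(3 + k)*(16 + k) (U(k, I) = 8*(((k + 0) + 16)*(3 + k)) = 8*((k + 16)*(3 + k)) = 8*((16 + k)*(3 + k)) = 8*((3 + k)*(16 + k)) = 8*(3 + k)*(16 + k))
J(K, Q) = (-2 + K)/(K + Q)
H(L, A) = -96 + A + L (H(L, A) = (L + A) + (384 + 8*(-4)² + 152*(-4)) = (A + L) + (384 + 8*16 - 608) = (A + L) + (384 + 128 - 608) = (A + L) - 96 = -96 + A + L)
-H(-709, q(J(0, -5), -11)) = -(-96 + 9 - 709) = -1*(-796) = 796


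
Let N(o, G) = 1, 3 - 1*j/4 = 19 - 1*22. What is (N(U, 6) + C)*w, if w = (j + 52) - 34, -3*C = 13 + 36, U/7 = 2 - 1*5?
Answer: -644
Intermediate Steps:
j = 24 (j = 12 - 4*(19 - 1*22) = 12 - 4*(19 - 22) = 12 - 4*(-3) = 12 + 12 = 24)
U = -21 (U = 7*(2 - 1*5) = 7*(2 - 5) = 7*(-3) = -21)
C = -49/3 (C = -(13 + 36)/3 = -1/3*49 = -49/3 ≈ -16.333)
w = 42 (w = (24 + 52) - 34 = 76 - 34 = 42)
(N(U, 6) + C)*w = (1 - 49/3)*42 = -46/3*42 = -644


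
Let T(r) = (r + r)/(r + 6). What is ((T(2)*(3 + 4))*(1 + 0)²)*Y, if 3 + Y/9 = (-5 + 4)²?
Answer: -63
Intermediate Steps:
T(r) = 2*r/(6 + r) (T(r) = (2*r)/(6 + r) = 2*r/(6 + r))
Y = -18 (Y = -27 + 9*(-5 + 4)² = -27 + 9*(-1)² = -27 + 9*1 = -27 + 9 = -18)
((T(2)*(3 + 4))*(1 + 0)²)*Y = (((2*2/(6 + 2))*(3 + 4))*(1 + 0)²)*(-18) = (((2*2/8)*7)*1²)*(-18) = (((2*2*(⅛))*7)*1)*(-18) = (((½)*7)*1)*(-18) = ((7/2)*1)*(-18) = (7/2)*(-18) = -63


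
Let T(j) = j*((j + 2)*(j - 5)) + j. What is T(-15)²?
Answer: 15327225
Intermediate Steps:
T(j) = j + j*(-5 + j)*(2 + j) (T(j) = j*((2 + j)*(-5 + j)) + j = j*((-5 + j)*(2 + j)) + j = j*(-5 + j)*(2 + j) + j = j + j*(-5 + j)*(2 + j))
T(-15)² = (-15*(-9 + (-15)² - 3*(-15)))² = (-15*(-9 + 225 + 45))² = (-15*261)² = (-3915)² = 15327225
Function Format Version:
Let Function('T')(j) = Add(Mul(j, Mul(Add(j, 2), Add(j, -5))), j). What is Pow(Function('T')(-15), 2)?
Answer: 15327225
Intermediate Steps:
Function('T')(j) = Add(j, Mul(j, Add(-5, j), Add(2, j))) (Function('T')(j) = Add(Mul(j, Mul(Add(2, j), Add(-5, j))), j) = Add(Mul(j, Mul(Add(-5, j), Add(2, j))), j) = Add(Mul(j, Add(-5, j), Add(2, j)), j) = Add(j, Mul(j, Add(-5, j), Add(2, j))))
Pow(Function('T')(-15), 2) = Pow(Mul(-15, Add(-9, Pow(-15, 2), Mul(-3, -15))), 2) = Pow(Mul(-15, Add(-9, 225, 45)), 2) = Pow(Mul(-15, 261), 2) = Pow(-3915, 2) = 15327225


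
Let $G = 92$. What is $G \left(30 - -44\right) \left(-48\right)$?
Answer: $-326784$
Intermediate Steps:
$G \left(30 - -44\right) \left(-48\right) = 92 \left(30 - -44\right) \left(-48\right) = 92 \left(30 + 44\right) \left(-48\right) = 92 \cdot 74 \left(-48\right) = 6808 \left(-48\right) = -326784$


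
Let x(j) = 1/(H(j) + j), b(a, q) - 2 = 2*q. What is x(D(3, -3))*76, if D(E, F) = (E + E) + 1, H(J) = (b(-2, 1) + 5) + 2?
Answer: 38/9 ≈ 4.2222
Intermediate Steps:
b(a, q) = 2 + 2*q
H(J) = 11 (H(J) = ((2 + 2*1) + 5) + 2 = ((2 + 2) + 5) + 2 = (4 + 5) + 2 = 9 + 2 = 11)
D(E, F) = 1 + 2*E (D(E, F) = 2*E + 1 = 1 + 2*E)
x(j) = 1/(11 + j)
x(D(3, -3))*76 = 76/(11 + (1 + 2*3)) = 76/(11 + (1 + 6)) = 76/(11 + 7) = 76/18 = (1/18)*76 = 38/9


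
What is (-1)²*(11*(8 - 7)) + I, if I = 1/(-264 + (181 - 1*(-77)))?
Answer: 65/6 ≈ 10.833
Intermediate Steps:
I = -⅙ (I = 1/(-264 + (181 + 77)) = 1/(-264 + 258) = 1/(-6) = -⅙ ≈ -0.16667)
(-1)²*(11*(8 - 7)) + I = (-1)²*(11*(8 - 7)) - ⅙ = 1*(11*1) - ⅙ = 1*11 - ⅙ = 11 - ⅙ = 65/6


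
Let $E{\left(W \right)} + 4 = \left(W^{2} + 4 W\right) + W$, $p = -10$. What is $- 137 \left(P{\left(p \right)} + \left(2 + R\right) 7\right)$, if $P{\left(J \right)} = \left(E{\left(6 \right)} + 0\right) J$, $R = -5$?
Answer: $87817$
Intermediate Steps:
$E{\left(W \right)} = -4 + W^{2} + 5 W$ ($E{\left(W \right)} = -4 + \left(\left(W^{2} + 4 W\right) + W\right) = -4 + \left(W^{2} + 5 W\right) = -4 + W^{2} + 5 W$)
$P{\left(J \right)} = 62 J$ ($P{\left(J \right)} = \left(\left(-4 + 6^{2} + 5 \cdot 6\right) + 0\right) J = \left(\left(-4 + 36 + 30\right) + 0\right) J = \left(62 + 0\right) J = 62 J$)
$- 137 \left(P{\left(p \right)} + \left(2 + R\right) 7\right) = - 137 \left(62 \left(-10\right) + \left(2 - 5\right) 7\right) = - 137 \left(-620 - 21\right) = \left(-137\right) \left(-641\right) = 87817$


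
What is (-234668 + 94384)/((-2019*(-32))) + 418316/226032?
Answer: -24386005/76059768 ≈ -0.32062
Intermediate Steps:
(-234668 + 94384)/((-2019*(-32))) + 418316/226032 = -140284/64608 + 418316*(1/226032) = -140284*1/64608 + 104579/56508 = -35071/16152 + 104579/56508 = -24386005/76059768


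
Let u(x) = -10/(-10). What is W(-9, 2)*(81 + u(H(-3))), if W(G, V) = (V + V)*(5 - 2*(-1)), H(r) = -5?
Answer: 2296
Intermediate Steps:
u(x) = 1 (u(x) = -10*(-⅒) = 1)
W(G, V) = 14*V (W(G, V) = (2*V)*(5 + 2) = (2*V)*7 = 14*V)
W(-9, 2)*(81 + u(H(-3))) = (14*2)*(81 + 1) = 28*82 = 2296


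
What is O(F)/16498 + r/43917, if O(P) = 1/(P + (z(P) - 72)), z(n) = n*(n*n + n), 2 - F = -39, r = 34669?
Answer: 40364435775419/51131700482286 ≈ 0.78942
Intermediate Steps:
F = 41 (F = 2 - 1*(-39) = 2 + 39 = 41)
z(n) = n*(n + n**2) (z(n) = n*(n**2 + n) = n*(n + n**2))
O(P) = 1/(-72 + P + P**2*(1 + P)) (O(P) = 1/(P + (P**2*(1 + P) - 72)) = 1/(P + (-72 + P**2*(1 + P))) = 1/(-72 + P + P**2*(1 + P)))
O(F)/16498 + r/43917 = 1/((-72 + 41 + 41**2*(1 + 41))*16498) + 34669/43917 = (1/16498)/(-72 + 41 + 1681*42) + 34669*(1/43917) = (1/16498)/(-72 + 41 + 70602) + 34669/43917 = (1/16498)/70571 + 34669/43917 = (1/70571)*(1/16498) + 34669/43917 = 1/1164280358 + 34669/43917 = 40364435775419/51131700482286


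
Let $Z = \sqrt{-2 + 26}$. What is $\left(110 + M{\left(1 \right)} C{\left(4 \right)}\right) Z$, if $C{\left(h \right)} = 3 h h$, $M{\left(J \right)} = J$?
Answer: $316 \sqrt{6} \approx 774.04$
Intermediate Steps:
$C{\left(h \right)} = 3 h^{2}$
$Z = 2 \sqrt{6}$ ($Z = \sqrt{24} = 2 \sqrt{6} \approx 4.899$)
$\left(110 + M{\left(1 \right)} C{\left(4 \right)}\right) Z = \left(110 + 1 \cdot 3 \cdot 4^{2}\right) 2 \sqrt{6} = \left(110 + 1 \cdot 3 \cdot 16\right) 2 \sqrt{6} = \left(110 + 1 \cdot 48\right) 2 \sqrt{6} = \left(110 + 48\right) 2 \sqrt{6} = 158 \cdot 2 \sqrt{6} = 316 \sqrt{6}$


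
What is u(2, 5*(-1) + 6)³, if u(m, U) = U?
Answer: 1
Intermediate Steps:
u(2, 5*(-1) + 6)³ = (5*(-1) + 6)³ = (-5 + 6)³ = 1³ = 1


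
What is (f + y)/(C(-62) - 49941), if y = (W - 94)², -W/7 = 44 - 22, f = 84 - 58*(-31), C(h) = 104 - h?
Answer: -63386/49775 ≈ -1.2735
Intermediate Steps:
f = 1882 (f = 84 + 1798 = 1882)
W = -154 (W = -7*(44 - 22) = -7*22 = -154)
y = 61504 (y = (-154 - 94)² = (-248)² = 61504)
(f + y)/(C(-62) - 49941) = (1882 + 61504)/((104 - 1*(-62)) - 49941) = 63386/((104 + 62) - 49941) = 63386/(166 - 49941) = 63386/(-49775) = 63386*(-1/49775) = -63386/49775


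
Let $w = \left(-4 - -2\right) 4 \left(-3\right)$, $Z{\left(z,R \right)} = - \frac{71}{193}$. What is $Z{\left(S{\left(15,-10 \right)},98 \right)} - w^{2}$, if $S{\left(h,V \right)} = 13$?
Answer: $- \frac{111239}{193} \approx -576.37$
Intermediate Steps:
$Z{\left(z,R \right)} = - \frac{71}{193}$ ($Z{\left(z,R \right)} = \left(-71\right) \frac{1}{193} = - \frac{71}{193}$)
$w = 24$ ($w = \left(-4 + 2\right) 4 \left(-3\right) = \left(-2\right) 4 \left(-3\right) = \left(-8\right) \left(-3\right) = 24$)
$Z{\left(S{\left(15,-10 \right)},98 \right)} - w^{2} = - \frac{71}{193} - 24^{2} = - \frac{71}{193} - 576 = - \frac{111239}{193}$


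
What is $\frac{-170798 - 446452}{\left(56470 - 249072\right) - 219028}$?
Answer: $\frac{20575}{13721} \approx 1.4995$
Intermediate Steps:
$\frac{-170798 - 446452}{\left(56470 - 249072\right) - 219028} = - \frac{617250}{-192602 - 219028} = - \frac{617250}{-411630} = \left(-617250\right) \left(- \frac{1}{411630}\right) = \frac{20575}{13721}$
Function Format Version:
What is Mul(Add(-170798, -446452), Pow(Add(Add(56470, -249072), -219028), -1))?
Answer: Rational(20575, 13721) ≈ 1.4995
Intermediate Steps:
Mul(Add(-170798, -446452), Pow(Add(Add(56470, -249072), -219028), -1)) = Mul(-617250, Pow(Add(-192602, -219028), -1)) = Mul(-617250, Pow(-411630, -1)) = Mul(-617250, Rational(-1, 411630)) = Rational(20575, 13721)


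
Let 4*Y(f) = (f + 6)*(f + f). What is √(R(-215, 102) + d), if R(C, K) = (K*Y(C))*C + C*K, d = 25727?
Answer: I*√492708478 ≈ 22197.0*I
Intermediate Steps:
Y(f) = f*(6 + f)/2 (Y(f) = ((f + 6)*(f + f))/4 = ((6 + f)*(2*f))/4 = (2*f*(6 + f))/4 = f*(6 + f)/2)
R(C, K) = C*K + K*C²*(6 + C)/2 (R(C, K) = (K*(C*(6 + C)/2))*C + C*K = (C*K*(6 + C)/2)*C + C*K = K*C²*(6 + C)/2 + C*K = C*K + K*C²*(6 + C)/2)
√(R(-215, 102) + d) = √((½)*(-215)*102*(2 - 215*(6 - 215)) + 25727) = √((½)*(-215)*102*(2 - 215*(-209)) + 25727) = √((½)*(-215)*102*(2 + 44935) + 25727) = √((½)*(-215)*102*44937 + 25727) = √(-492734205 + 25727) = √(-492708478) = I*√492708478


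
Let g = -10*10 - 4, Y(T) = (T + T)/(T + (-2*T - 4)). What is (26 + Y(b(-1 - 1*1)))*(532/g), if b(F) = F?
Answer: -1862/13 ≈ -143.23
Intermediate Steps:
Y(T) = 2*T/(-4 - T) (Y(T) = (2*T)/(T + (-4 - 2*T)) = (2*T)/(-4 - T) = 2*T/(-4 - T))
g = -104 (g = -100 - 4 = -104)
(26 + Y(b(-1 - 1*1)))*(532/g) = (26 - 2*(-1 - 1*1)/(4 + (-1 - 1*1)))*(532/(-104)) = (26 - 2*(-1 - 1)/(4 + (-1 - 1)))*(532*(-1/104)) = (26 - 2*(-2)/(4 - 2))*(-133/26) = (26 - 2*(-2)/2)*(-133/26) = (26 - 2*(-2)*½)*(-133/26) = (26 + 2)*(-133/26) = 28*(-133/26) = -1862/13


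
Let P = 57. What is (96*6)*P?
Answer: 32832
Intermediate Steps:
(96*6)*P = (96*6)*57 = 576*57 = 32832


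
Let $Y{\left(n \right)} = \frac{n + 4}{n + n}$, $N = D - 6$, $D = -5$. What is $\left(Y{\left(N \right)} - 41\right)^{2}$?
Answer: $\frac{801025}{484} \approx 1655.0$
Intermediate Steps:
$N = -11$ ($N = -5 - 6 = -11$)
$Y{\left(n \right)} = \frac{4 + n}{2 n}$
$\left(Y{\left(N \right)} - 41\right)^{2} = \left(\frac{4 - 11}{2 \left(-11\right)} - 41\right)^{2} = \left(\frac{1}{2} \left(- \frac{1}{11}\right) \left(-7\right) - 41\right)^{2} = \left(\frac{7}{22} - 41\right)^{2} = \left(- \frac{895}{22}\right)^{2} = \frac{801025}{484}$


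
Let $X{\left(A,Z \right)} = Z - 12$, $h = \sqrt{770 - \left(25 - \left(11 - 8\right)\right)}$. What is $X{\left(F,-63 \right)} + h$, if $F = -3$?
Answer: $-75 + 2 \sqrt{187} \approx -47.65$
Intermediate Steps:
$h = 2 \sqrt{187}$ ($h = \sqrt{770 - \left(25 - \left(11 - 8\right)\right)} = \sqrt{770 + \left(-25 + 1 \cdot 3\right)} = \sqrt{770 + \left(-25 + 3\right)} = \sqrt{770 - 22} = \sqrt{748} = 2 \sqrt{187} \approx 27.35$)
$X{\left(A,Z \right)} = -12 + Z$
$X{\left(F,-63 \right)} + h = \left(-12 - 63\right) + 2 \sqrt{187} = -75 + 2 \sqrt{187}$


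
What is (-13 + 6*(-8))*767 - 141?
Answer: -46928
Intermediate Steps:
(-13 + 6*(-8))*767 - 141 = (-13 - 48)*767 - 141 = -61*767 - 141 = -46787 - 141 = -46928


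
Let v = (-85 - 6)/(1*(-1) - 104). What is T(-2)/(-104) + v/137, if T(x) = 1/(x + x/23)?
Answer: 37387/3419520 ≈ 0.010933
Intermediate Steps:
v = 13/15 (v = -91/(-1 - 104) = -91/(-105) = -91*(-1/105) = 13/15 ≈ 0.86667)
T(x) = 23/(24*x) (T(x) = 1/(x + x*(1/23)) = 1/(x + x/23) = 1/(24*x/23) = 23/(24*x))
T(-2)/(-104) + v/137 = ((23/24)/(-2))/(-104) + (13/15)/137 = ((23/24)*(-½))*(-1/104) + (13/15)*(1/137) = -23/48*(-1/104) + 13/2055 = 23/4992 + 13/2055 = 37387/3419520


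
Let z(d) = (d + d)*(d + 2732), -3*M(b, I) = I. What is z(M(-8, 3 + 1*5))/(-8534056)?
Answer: 16376/9600813 ≈ 0.0017057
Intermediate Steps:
M(b, I) = -I/3
z(d) = 2*d*(2732 + d) (z(d) = (2*d)*(2732 + d) = 2*d*(2732 + d))
z(M(-8, 3 + 1*5))/(-8534056) = (2*(-(3 + 1*5)/3)*(2732 - (3 + 1*5)/3))/(-8534056) = (2*(-(3 + 5)/3)*(2732 - (3 + 5)/3))*(-1/8534056) = (2*(-⅓*8)*(2732 - ⅓*8))*(-1/8534056) = (2*(-8/3)*(2732 - 8/3))*(-1/8534056) = (2*(-8/3)*(8188/3))*(-1/8534056) = -131008/9*(-1/8534056) = 16376/9600813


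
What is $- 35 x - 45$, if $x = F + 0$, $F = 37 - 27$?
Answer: $-395$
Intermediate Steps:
$F = 10$
$x = 10$ ($x = 10 + 0 = 10$)
$- 35 x - 45 = \left(-35\right) 10 - 45 = -350 - 45 = -395$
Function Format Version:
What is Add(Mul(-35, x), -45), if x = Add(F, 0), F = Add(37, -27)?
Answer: -395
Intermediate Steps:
F = 10
x = 10 (x = Add(10, 0) = 10)
Add(Mul(-35, x), -45) = Add(Mul(-35, 10), -45) = Add(-350, -45) = -395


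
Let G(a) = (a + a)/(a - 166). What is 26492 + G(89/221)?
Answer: 969527546/36597 ≈ 26492.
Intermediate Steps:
G(a) = 2*a/(-166 + a) (G(a) = (2*a)/(-166 + a) = 2*a/(-166 + a))
26492 + G(89/221) = 26492 + 2*(89/221)/(-166 + 89/221) = 26492 + 2*(89/221)/(-36597/221) = 26492 + 2*(89/221)*(-221/36597) = 26492 - 178/36597 = 969527546/36597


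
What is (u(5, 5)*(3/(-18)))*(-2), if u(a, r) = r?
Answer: 5/3 ≈ 1.6667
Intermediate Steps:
(u(5, 5)*(3/(-18)))*(-2) = (5*(3/(-18)))*(-2) = (5*(3*(-1/18)))*(-2) = (5*(-⅙))*(-2) = -⅚*(-2) = 5/3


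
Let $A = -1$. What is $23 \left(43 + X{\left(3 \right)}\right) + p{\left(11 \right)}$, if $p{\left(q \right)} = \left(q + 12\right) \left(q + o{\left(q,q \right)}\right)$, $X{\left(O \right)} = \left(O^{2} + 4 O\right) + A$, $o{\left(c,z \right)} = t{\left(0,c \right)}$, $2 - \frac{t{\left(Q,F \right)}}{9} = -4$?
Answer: $2944$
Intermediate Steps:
$t{\left(Q,F \right)} = 54$ ($t{\left(Q,F \right)} = 18 - -36 = 18 + 36 = 54$)
$o{\left(c,z \right)} = 54$
$X{\left(O \right)} = -1 + O^{2} + 4 O$ ($X{\left(O \right)} = \left(O^{2} + 4 O\right) - 1 = -1 + O^{2} + 4 O$)
$p{\left(q \right)} = \left(12 + q\right) \left(54 + q\right)$ ($p{\left(q \right)} = \left(q + 12\right) \left(q + 54\right) = \left(12 + q\right) \left(54 + q\right)$)
$23 \left(43 + X{\left(3 \right)}\right) + p{\left(11 \right)} = 23 \left(43 + \left(-1 + 3^{2} + 4 \cdot 3\right)\right) + \left(648 + 11^{2} + 66 \cdot 11\right) = 23 \left(43 + \left(-1 + 9 + 12\right)\right) + \left(648 + 121 + 726\right) = 23 \left(43 + 20\right) + 1495 = 23 \cdot 63 + 1495 = 1449 + 1495 = 2944$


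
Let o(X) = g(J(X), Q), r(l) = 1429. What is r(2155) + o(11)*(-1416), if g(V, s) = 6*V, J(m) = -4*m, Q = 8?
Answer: 375253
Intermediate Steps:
o(X) = -24*X (o(X) = 6*(-4*X) = -24*X)
r(2155) + o(11)*(-1416) = 1429 - 24*11*(-1416) = 1429 - 264*(-1416) = 1429 + 373824 = 375253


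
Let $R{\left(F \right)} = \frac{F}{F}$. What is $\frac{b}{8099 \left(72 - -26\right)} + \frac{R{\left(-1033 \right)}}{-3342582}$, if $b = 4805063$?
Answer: $\frac{4015329074741}{663253504641} \approx 6.054$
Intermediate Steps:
$R{\left(F \right)} = 1$
$\frac{b}{8099 \left(72 - -26\right)} + \frac{R{\left(-1033 \right)}}{-3342582} = \frac{4805063}{8099 \left(72 - -26\right)} + 1 \frac{1}{-3342582} = \frac{4805063}{8099 \left(72 + 26\right)} + 1 \left(- \frac{1}{3342582}\right) = \frac{4805063}{8099 \cdot 98} - \frac{1}{3342582} = \frac{4805063}{793702} - \frac{1}{3342582} = \frac{4015329074741}{663253504641}$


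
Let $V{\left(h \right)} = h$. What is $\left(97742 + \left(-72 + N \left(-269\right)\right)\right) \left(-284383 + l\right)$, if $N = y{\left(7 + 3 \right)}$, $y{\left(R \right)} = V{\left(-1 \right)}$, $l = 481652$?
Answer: $19320328591$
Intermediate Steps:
$y{\left(R \right)} = -1$
$N = -1$
$\left(97742 + \left(-72 + N \left(-269\right)\right)\right) \left(-284383 + l\right) = \left(97742 - -197\right) \left(-284383 + 481652\right) = \left(97742 + \left(-72 + 269\right)\right) 197269 = \left(97742 + 197\right) 197269 = 97939 \cdot 197269 = 19320328591$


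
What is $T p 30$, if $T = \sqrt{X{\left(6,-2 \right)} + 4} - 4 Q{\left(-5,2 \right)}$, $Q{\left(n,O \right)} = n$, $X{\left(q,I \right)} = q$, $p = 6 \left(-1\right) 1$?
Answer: $-3600 - 180 \sqrt{10} \approx -4169.2$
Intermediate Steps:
$p = -6$ ($p = \left(-6\right) 1 = -6$)
$T = 20 + \sqrt{10}$ ($T = \sqrt{6 + 4} - -20 = \sqrt{10} + 20 = 20 + \sqrt{10} \approx 23.162$)
$T p 30 = \left(20 + \sqrt{10}\right) \left(-6\right) 30 = \left(-120 - 6 \sqrt{10}\right) 30 = -3600 - 180 \sqrt{10}$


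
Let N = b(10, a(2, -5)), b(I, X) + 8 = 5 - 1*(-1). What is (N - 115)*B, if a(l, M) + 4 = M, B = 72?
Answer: -8424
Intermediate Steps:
a(l, M) = -4 + M
b(I, X) = -2 (b(I, X) = -8 + (5 - 1*(-1)) = -8 + (5 + 1) = -8 + 6 = -2)
N = -2
(N - 115)*B = (-2 - 115)*72 = -117*72 = -8424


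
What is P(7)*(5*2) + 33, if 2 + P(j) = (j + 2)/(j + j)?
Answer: 136/7 ≈ 19.429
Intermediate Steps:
P(j) = -2 + (2 + j)/(2*j) (P(j) = -2 + (j + 2)/(j + j) = -2 + (2 + j)/((2*j)) = -2 + (2 + j)*(1/(2*j)) = -2 + (2 + j)/(2*j))
P(7)*(5*2) + 33 = (-3/2 + 1/7)*(5*2) + 33 = (-3/2 + ⅐)*10 + 33 = -19/14*10 + 33 = -95/7 + 33 = 136/7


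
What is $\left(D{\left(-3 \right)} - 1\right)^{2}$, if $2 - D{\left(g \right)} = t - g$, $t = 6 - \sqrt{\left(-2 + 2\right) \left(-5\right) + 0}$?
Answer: $64$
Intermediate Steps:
$t = 6$ ($t = 6 - \sqrt{0 \left(-5\right) + 0} = 6 - \sqrt{0 + 0} = 6 - \sqrt{0} = 6 - 0 = 6 + 0 = 6$)
$D{\left(g \right)} = -4 + g$ ($D{\left(g \right)} = 2 - \left(6 - g\right) = 2 + \left(-6 + g\right) = -4 + g$)
$\left(D{\left(-3 \right)} - 1\right)^{2} = \left(\left(-4 - 3\right) - 1\right)^{2} = \left(-7 - 1\right)^{2} = \left(-8\right)^{2} = 64$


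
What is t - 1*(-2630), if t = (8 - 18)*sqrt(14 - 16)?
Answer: 2630 - 10*I*sqrt(2) ≈ 2630.0 - 14.142*I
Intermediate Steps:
t = -10*I*sqrt(2) ≈ -14.142*I
t - 1*(-2630) = -10*I*sqrt(2) - 1*(-2630) = -10*I*sqrt(2) + 2630 = 2630 - 10*I*sqrt(2)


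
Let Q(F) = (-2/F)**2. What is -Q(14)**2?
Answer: -1/2401 ≈ -0.00041649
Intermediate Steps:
Q(F) = 4/F**2
-Q(14)**2 = -(4/14**2)**2 = -(4*(1/196))**2 = -(1/49)**2 = -1*1/2401 = -1/2401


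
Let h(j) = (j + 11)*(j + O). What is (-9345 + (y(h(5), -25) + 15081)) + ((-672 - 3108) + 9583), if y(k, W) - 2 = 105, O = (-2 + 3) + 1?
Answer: 11646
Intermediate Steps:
O = 2 (O = 1 + 1 = 2)
h(j) = (2 + j)*(11 + j) (h(j) = (j + 11)*(j + 2) = (11 + j)*(2 + j) = (2 + j)*(11 + j))
y(k, W) = 107 (y(k, W) = 2 + 105 = 107)
(-9345 + (y(h(5), -25) + 15081)) + ((-672 - 3108) + 9583) = (-9345 + (107 + 15081)) + ((-672 - 3108) + 9583) = (-9345 + 15188) + (-3780 + 9583) = 5843 + 5803 = 11646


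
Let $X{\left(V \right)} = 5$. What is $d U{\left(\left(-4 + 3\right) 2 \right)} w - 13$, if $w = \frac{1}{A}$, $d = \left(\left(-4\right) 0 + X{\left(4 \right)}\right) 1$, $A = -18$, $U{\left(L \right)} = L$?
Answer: $- \frac{112}{9} \approx -12.444$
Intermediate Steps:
$d = 5$ ($d = \left(\left(-4\right) 0 + 5\right) 1 = \left(0 + 5\right) 1 = 5 \cdot 1 = 5$)
$w = - \frac{1}{18}$ ($w = \frac{1}{-18} = - \frac{1}{18} \approx -0.055556$)
$d U{\left(\left(-4 + 3\right) 2 \right)} w - 13 = 5 \left(-4 + 3\right) 2 \left(- \frac{1}{18}\right) - 13 = 5 \left(\left(-1\right) 2\right) \left(- \frac{1}{18}\right) - 13 = 5 \left(-2\right) \left(- \frac{1}{18}\right) - 13 = \left(-10\right) \left(- \frac{1}{18}\right) - 13 = \frac{5}{9} - 13 = - \frac{112}{9}$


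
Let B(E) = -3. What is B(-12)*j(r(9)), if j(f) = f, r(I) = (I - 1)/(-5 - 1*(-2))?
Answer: 8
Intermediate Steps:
r(I) = 1/3 - I/3 (r(I) = (-1 + I)/(-5 + 2) = (-1 + I)/(-3) = (-1 + I)*(-1/3) = 1/3 - I/3)
B(-12)*j(r(9)) = -3*(1/3 - 1/3*9) = -3*(1/3 - 3) = -3*(-8/3) = 8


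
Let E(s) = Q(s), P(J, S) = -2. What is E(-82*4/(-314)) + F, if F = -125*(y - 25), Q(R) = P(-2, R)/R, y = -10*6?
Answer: 871093/82 ≈ 10623.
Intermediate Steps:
y = -60
Q(R) = -2/R
E(s) = -2/s
F = 10625 (F = -125*(-60 - 25) = -125*(-85) = 10625)
E(-82*4/(-314)) + F = -2/(-82*4/(-314)) + 10625 = -2/((-328*(-1/314))) + 10625 = -2/164/157 + 10625 = -2*157/164 + 10625 = -157/82 + 10625 = 871093/82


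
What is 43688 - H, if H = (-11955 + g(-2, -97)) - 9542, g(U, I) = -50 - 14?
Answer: 65249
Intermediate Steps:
g(U, I) = -64
H = -21561 (H = (-11955 - 64) - 9542 = -12019 - 9542 = -21561)
43688 - H = 43688 - 1*(-21561) = 43688 + 21561 = 65249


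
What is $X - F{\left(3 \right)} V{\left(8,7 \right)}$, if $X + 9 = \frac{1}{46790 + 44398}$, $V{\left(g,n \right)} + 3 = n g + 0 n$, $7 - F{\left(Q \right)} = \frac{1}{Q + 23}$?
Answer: $- \frac{448052225}{1185444} \approx -377.96$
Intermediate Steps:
$F{\left(Q \right)} = 7 - \frac{1}{23 + Q}$ ($F{\left(Q \right)} = 7 - \frac{1}{Q + 23} = 7 - \frac{1}{23 + Q}$)
$V{\left(g,n \right)} = -3 + g n$ ($V{\left(g,n \right)} = -3 + \left(n g + 0 n\right) = -3 + \left(g n + 0\right) = -3 + g n$)
$X = - \frac{820691}{91188}$ ($X = -9 + \frac{1}{46790 + 44398} = -9 + \frac{1}{91188} = - \frac{820691}{91188} \approx -9.0$)
$X - F{\left(3 \right)} V{\left(8,7 \right)} = - \frac{820691}{91188} - \frac{160 + 7 \cdot 3}{23 + 3} \left(-3 + 8 \cdot 7\right) = - \frac{820691}{91188} - \frac{160 + 21}{26} \left(-3 + 56\right) = - \frac{820691}{91188} - \frac{1}{26} \cdot 181 \cdot 53 = - \frac{820691}{91188} - \frac{181}{26} \cdot 53 = - \frac{820691}{91188} - \frac{9593}{26} = - \frac{448052225}{1185444}$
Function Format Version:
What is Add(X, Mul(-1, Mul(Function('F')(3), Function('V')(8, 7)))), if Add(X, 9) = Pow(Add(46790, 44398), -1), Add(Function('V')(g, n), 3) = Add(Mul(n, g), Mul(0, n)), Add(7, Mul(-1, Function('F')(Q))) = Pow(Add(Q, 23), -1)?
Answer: Rational(-448052225, 1185444) ≈ -377.96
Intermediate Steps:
Function('F')(Q) = Add(7, Mul(-1, Pow(Add(23, Q), -1))) (Function('F')(Q) = Add(7, Mul(-1, Pow(Add(Q, 23), -1))) = Add(7, Mul(-1, Pow(Add(23, Q), -1))))
Function('V')(g, n) = Add(-3, Mul(g, n)) (Function('V')(g, n) = Add(-3, Add(Mul(n, g), Mul(0, n))) = Add(-3, Add(Mul(g, n), 0)) = Add(-3, Mul(g, n)))
X = Rational(-820691, 91188) (X = Add(-9, Pow(Add(46790, 44398), -1)) = Add(-9, Pow(91188, -1)) = Add(-9, Rational(1, 91188)) = Rational(-820691, 91188) ≈ -9.0000)
Add(X, Mul(-1, Mul(Function('F')(3), Function('V')(8, 7)))) = Add(Rational(-820691, 91188), Mul(-1, Mul(Mul(Pow(Add(23, 3), -1), Add(160, Mul(7, 3))), Add(-3, Mul(8, 7))))) = Add(Rational(-820691, 91188), Mul(-1, Mul(Mul(Pow(26, -1), Add(160, 21)), Add(-3, 56)))) = Add(Rational(-820691, 91188), Mul(-1, Mul(Mul(Rational(1, 26), 181), 53))) = Add(Rational(-820691, 91188), Mul(-1, Mul(Rational(181, 26), 53))) = Add(Rational(-820691, 91188), Mul(-1, Rational(9593, 26))) = Add(Rational(-820691, 91188), Rational(-9593, 26)) = Rational(-448052225, 1185444)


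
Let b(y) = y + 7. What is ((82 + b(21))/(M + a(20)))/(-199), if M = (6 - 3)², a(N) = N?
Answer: -110/5771 ≈ -0.019061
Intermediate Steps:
b(y) = 7 + y
M = 9 (M = 3² = 9)
((82 + b(21))/(M + a(20)))/(-199) = ((82 + (7 + 21))/(9 + 20))/(-199) = ((82 + 28)/29)*(-1/199) = (110*(1/29))*(-1/199) = (110/29)*(-1/199) = -110/5771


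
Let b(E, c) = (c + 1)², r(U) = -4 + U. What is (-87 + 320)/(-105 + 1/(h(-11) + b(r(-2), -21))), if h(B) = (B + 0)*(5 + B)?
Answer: -108578/48929 ≈ -2.2191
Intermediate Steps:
b(E, c) = (1 + c)²
h(B) = B*(5 + B)
(-87 + 320)/(-105 + 1/(h(-11) + b(r(-2), -21))) = (-87 + 320)/(-105 + 1/(-11*(5 - 11) + (1 - 21)²)) = 233/(-105 + 1/(-11*(-6) + (-20)²)) = 233/(-105 + 1/(66 + 400)) = 233/(-105 + 1/466) = 233/(-48929/466) = 233*(-466/48929) = -108578/48929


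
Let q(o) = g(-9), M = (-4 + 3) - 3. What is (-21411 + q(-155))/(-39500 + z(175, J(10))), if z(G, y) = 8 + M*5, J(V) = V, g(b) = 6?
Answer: 21405/39512 ≈ 0.54173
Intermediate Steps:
M = -4 (M = -1 - 3 = -4)
q(o) = 6
z(G, y) = -12 (z(G, y) = 8 - 4*5 = 8 - 20 = -12)
(-21411 + q(-155))/(-39500 + z(175, J(10))) = (-21411 + 6)/(-39500 - 12) = -21405/(-39512) = -21405*(-1/39512) = 21405/39512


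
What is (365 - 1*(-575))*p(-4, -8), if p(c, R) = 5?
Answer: 4700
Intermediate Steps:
(365 - 1*(-575))*p(-4, -8) = (365 - 1*(-575))*5 = (365 + 575)*5 = 940*5 = 4700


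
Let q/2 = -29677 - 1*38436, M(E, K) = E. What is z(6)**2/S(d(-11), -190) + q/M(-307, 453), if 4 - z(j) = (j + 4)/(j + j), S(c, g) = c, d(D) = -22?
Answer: 107780165/243144 ≈ 443.28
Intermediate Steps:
q = -136226 (q = 2*(-29677 - 1*38436) = 2*(-29677 - 38436) = 2*(-68113) = -136226)
z(j) = 4 - (4 + j)/(2*j) (z(j) = 4 - (j + 4)/(j + j) = 4 - (4 + j)/(2*j))
z(6)**2/S(d(-11), -190) + q/M(-307, 453) = (7/2 - 2/6)**2/(-22) - 136226/(-307) = (7/2 - 2*1/6)**2*(-1/22) - 136226*(-1/307) = (7/2 - 1/3)**2*(-1/22) + 136226/307 = (19/6)**2*(-1/22) + 136226/307 = (361/36)*(-1/22) + 136226/307 = -361/792 + 136226/307 = 107780165/243144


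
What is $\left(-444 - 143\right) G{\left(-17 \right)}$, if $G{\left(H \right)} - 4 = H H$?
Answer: $-171991$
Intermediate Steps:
$G{\left(H \right)} = 4 + H^{2}$ ($G{\left(H \right)} = 4 + H H = 4 + H^{2}$)
$\left(-444 - 143\right) G{\left(-17 \right)} = \left(-444 - 143\right) \left(4 + \left(-17\right)^{2}\right) = - 587 \left(4 + 289\right) = \left(-587\right) 293 = -171991$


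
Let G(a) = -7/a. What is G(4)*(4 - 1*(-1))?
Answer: -35/4 ≈ -8.7500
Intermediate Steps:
G(4)*(4 - 1*(-1)) = (-7/4)*(4 - 1*(-1)) = (-7*¼)*(4 + 1) = -7/4*5 = -35/4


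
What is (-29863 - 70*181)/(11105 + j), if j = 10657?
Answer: -42533/21762 ≈ -1.9545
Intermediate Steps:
(-29863 - 70*181)/(11105 + j) = (-29863 - 70*181)/(11105 + 10657) = (-29863 - 12670)/21762 = -42533*1/21762 = -42533/21762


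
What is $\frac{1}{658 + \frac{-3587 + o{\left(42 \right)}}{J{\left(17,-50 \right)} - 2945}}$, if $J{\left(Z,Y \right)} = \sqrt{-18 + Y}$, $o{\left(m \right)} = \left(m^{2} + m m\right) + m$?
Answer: $\frac{5706945259}{3755202923481} - \frac{34 i \sqrt{17}}{3755202923481} \approx 0.0015197 - 3.7331 \cdot 10^{-11} i$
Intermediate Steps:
$o{\left(m \right)} = m + 2 m^{2}$ ($o{\left(m \right)} = \left(m^{2} + m^{2}\right) + m = 2 m^{2} + m = m + 2 m^{2}$)
$\frac{1}{658 + \frac{-3587 + o{\left(42 \right)}}{J{\left(17,-50 \right)} - 2945}} = \frac{1}{658 + \frac{-3587 + 42 \left(1 + 2 \cdot 42\right)}{\sqrt{-18 - 50} - 2945}} = \frac{1}{658 + \frac{-3587 + 42 \left(1 + 84\right)}{\sqrt{-68} - 2945}} = \frac{1}{658 + \frac{-3587 + 42 \cdot 85}{2 i \sqrt{17} - 2945}} = \frac{1}{658 + \frac{-3587 + 3570}{-2945 + 2 i \sqrt{17}}} = \frac{1}{658 - \frac{17}{-2945 + 2 i \sqrt{17}}}$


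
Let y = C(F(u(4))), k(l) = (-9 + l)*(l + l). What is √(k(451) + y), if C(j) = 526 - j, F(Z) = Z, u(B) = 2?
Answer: 2*√99802 ≈ 631.83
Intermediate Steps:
k(l) = 2*l*(-9 + l) (k(l) = (-9 + l)*(2*l) = 2*l*(-9 + l))
y = 524 (y = 526 - 1*2 = 526 - 2 = 524)
√(k(451) + y) = √(2*451*(-9 + 451) + 524) = √(2*451*442 + 524) = √(398684 + 524) = √399208 = 2*√99802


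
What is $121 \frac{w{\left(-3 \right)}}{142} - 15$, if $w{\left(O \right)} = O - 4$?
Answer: $- \frac{2977}{142} \approx -20.965$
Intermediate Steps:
$w{\left(O \right)} = -4 + O$
$121 \frac{w{\left(-3 \right)}}{142} - 15 = 121 \frac{-4 - 3}{142} - 15 = 121 \left(\left(-7\right) \frac{1}{142}\right) - 15 = 121 \left(- \frac{7}{142}\right) - 15 = - \frac{847}{142} - 15 = - \frac{2977}{142}$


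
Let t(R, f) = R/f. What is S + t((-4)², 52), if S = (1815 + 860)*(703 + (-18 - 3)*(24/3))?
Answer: 18604629/13 ≈ 1.4311e+6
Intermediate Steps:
S = 1431125 (S = 2675*(703 - 504/3) = 2675*(703 - 21*8) = 2675*(703 - 168) = 2675*535 = 1431125)
S + t((-4)², 52) = 1431125 + (-4)²/52 = 1431125 + 16*(1/52) = 1431125 + 4/13 = 18604629/13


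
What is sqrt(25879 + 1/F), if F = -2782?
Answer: sqrt(200291138814)/2782 ≈ 160.87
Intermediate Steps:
sqrt(25879 + 1/F) = sqrt(25879 + 1/(-2782)) = sqrt(25879 - 1/2782) = sqrt(71995377/2782) = sqrt(200291138814)/2782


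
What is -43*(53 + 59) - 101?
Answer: -4917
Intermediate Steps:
-43*(53 + 59) - 101 = -43*112 - 101 = -4816 - 101 = -4917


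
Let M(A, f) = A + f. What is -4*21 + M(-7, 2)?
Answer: -89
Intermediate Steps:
-4*21 + M(-7, 2) = -4*21 + (-7 + 2) = -84 - 5 = -89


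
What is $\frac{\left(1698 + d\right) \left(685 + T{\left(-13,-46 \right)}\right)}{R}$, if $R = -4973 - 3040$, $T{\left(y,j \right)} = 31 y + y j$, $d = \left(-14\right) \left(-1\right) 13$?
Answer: $- \frac{1654400}{8013} \approx -206.46$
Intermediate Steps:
$d = 182$ ($d = 14 \cdot 13 = 182$)
$T{\left(y,j \right)} = 31 y + j y$
$R = -8013$
$\frac{\left(1698 + d\right) \left(685 + T{\left(-13,-46 \right)}\right)}{R} = \frac{\left(1698 + 182\right) \left(685 - 13 \left(31 - 46\right)\right)}{-8013} = 1880 \left(685 - -195\right) \left(- \frac{1}{8013}\right) = 1880 \left(685 + 195\right) \left(- \frac{1}{8013}\right) = 1880 \cdot 880 \left(- \frac{1}{8013}\right) = 1654400 \left(- \frac{1}{8013}\right) = - \frac{1654400}{8013}$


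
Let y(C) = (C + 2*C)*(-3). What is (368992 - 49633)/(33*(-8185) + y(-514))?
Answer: -106453/88493 ≈ -1.2030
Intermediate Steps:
y(C) = -9*C (y(C) = (3*C)*(-3) = -9*C)
(368992 - 49633)/(33*(-8185) + y(-514)) = (368992 - 49633)/(33*(-8185) - 9*(-514)) = 319359/(-270105 + 4626) = 319359/(-265479) = 319359*(-1/265479) = -106453/88493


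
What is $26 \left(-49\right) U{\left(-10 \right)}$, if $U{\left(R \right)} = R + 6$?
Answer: $5096$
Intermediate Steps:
$U{\left(R \right)} = 6 + R$
$26 \left(-49\right) U{\left(-10 \right)} = 26 \left(-49\right) \left(6 - 10\right) = \left(-1274\right) \left(-4\right) = 5096$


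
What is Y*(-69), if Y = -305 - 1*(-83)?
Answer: 15318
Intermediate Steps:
Y = -222 (Y = -305 + 83 = -222)
Y*(-69) = -222*(-69) = 15318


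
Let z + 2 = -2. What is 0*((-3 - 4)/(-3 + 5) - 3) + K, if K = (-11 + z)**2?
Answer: 225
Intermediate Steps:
z = -4 (z = -2 - 2 = -4)
K = 225 (K = (-11 - 4)**2 = (-15)**2 = 225)
0*((-3 - 4)/(-3 + 5) - 3) + K = 0*((-3 - 4)/(-3 + 5) - 3) + 225 = 0*(-7/2 - 3) + 225 = 0*(-13/2) + 225 = 0 + 225 = 225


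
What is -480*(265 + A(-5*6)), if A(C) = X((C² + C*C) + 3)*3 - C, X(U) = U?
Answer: -2737920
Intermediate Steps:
A(C) = 9 - C + 6*C² (A(C) = ((C² + C*C) + 3)*3 - C = ((C² + C²) + 3)*3 - C = (2*C² + 3)*3 - C = (3 + 2*C²)*3 - C = (9 + 6*C²) - C = 9 - C + 6*C²)
-480*(265 + A(-5*6)) = -480*(265 + (9 - (-5)*6 + 6*(-5*6)²)) = -480*(265 + (9 - 1*(-30) + 6*(-30)²)) = -480*(265 + (9 + 30 + 6*900)) = -480*(265 + (9 + 30 + 5400)) = -480*(265 + 5439) = -480*5704 = -2737920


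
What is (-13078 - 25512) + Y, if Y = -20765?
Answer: -59355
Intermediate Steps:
(-13078 - 25512) + Y = (-13078 - 25512) - 20765 = -38590 - 20765 = -59355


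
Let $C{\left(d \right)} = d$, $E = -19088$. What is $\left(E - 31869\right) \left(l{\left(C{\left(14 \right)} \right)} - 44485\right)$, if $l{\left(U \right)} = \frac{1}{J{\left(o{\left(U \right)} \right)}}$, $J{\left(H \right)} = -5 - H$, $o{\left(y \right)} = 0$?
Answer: $\frac{11334161682}{5} \approx 2.2668 \cdot 10^{9}$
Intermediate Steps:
$l{\left(U \right)} = - \frac{1}{5}$ ($l{\left(U \right)} = \frac{1}{-5 - 0} = \frac{1}{-5 + 0} = \frac{1}{-5} = - \frac{1}{5}$)
$\left(E - 31869\right) \left(l{\left(C{\left(14 \right)} \right)} - 44485\right) = \left(-19088 - 31869\right) \left(- \frac{1}{5} - 44485\right) = \left(-50957\right) \left(- \frac{222426}{5}\right) = \frac{11334161682}{5}$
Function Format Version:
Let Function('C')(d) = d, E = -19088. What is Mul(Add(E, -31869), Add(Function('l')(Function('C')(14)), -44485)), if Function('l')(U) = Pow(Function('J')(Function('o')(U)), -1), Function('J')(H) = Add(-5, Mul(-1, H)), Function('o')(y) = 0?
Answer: Rational(11334161682, 5) ≈ 2.2668e+9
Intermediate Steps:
Function('l')(U) = Rational(-1, 5) (Function('l')(U) = Pow(Add(-5, Mul(-1, 0)), -1) = Pow(Add(-5, 0), -1) = Pow(-5, -1) = Rational(-1, 5))
Mul(Add(E, -31869), Add(Function('l')(Function('C')(14)), -44485)) = Mul(Add(-19088, -31869), Add(Rational(-1, 5), -44485)) = Mul(-50957, Rational(-222426, 5)) = Rational(11334161682, 5)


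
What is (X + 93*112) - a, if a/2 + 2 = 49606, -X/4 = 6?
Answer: -88816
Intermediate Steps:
X = -24 (X = -4*6 = -24)
a = 99208 (a = -4 + 2*49606 = -4 + 99212 = 99208)
(X + 93*112) - a = (-24 + 93*112) - 1*99208 = (-24 + 10416) - 99208 = 10392 - 99208 = -88816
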